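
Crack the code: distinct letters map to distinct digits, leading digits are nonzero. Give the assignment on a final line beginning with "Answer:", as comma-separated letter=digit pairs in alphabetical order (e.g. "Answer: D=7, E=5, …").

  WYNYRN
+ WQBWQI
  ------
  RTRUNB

Step 1. [col 1: N + I ≡ B (mod 10)] column 1 (N + I ≡ B (mod 10), carry-in 0) doesn't pin I yet; pick I=6 and continue ⇒ I=6.
Step 2. [col 1: N + I ≡ B (mod 10)] N=1 is one option consistent with column 1 (N + I ≡ B (mod 10), carry-in 0) — take it ⇒ N=1.
Step 3. [col 1: N + I ≡ B (mod 10)] in column 1 we have N+I≡B with carry-in 0; given N=1, I=6 and digits 1,6 already taken and all letters distinct, that pins B to 7 ⇒ B=7.
Step 4. [col 2: R + Q ≡ N (mod 10)] no forcing yet in column 2 (carry-in 0); R=9 is free and consistent — try it ⇒ R=9.
Step 5. [col 2: R + Q ≡ N (mod 10)] from column 2 (R=9, N=1, carry-in 0, digits 1,6,7,9 already taken and all letters distinct): Q must equal 2 ⇒ Q=2.
Step 6. [col 3: Y + W ≡ U (mod 10)] U=3 is one option consistent with column 3 (Y + W ≡ U (mod 10), carry-in 1) — take it, so U=3.
Step 7. [col 3: Y + W ≡ U (mod 10)] no forcing yet in column 3 (carry-in 1); Y=8 is free and consistent — try it. So Y=8.
Step 8. [col 3: Y + W ≡ U (mod 10)] from column 3 (Y=8, U=3, carry-in 1, digits 1,2,3,6,7,8,9 already taken and all letters distinct): W must equal 4. So W=4.
Step 9. [col 5: Y + Q ≡ T (mod 10)] column 5: given Y=8, Q=2, carry-in 0, and digits 1,2,3,4,6,7,8,9 already taken and all letters distinct, Y+Q≡T (mod 10) forces T=0, so T=0.

Answer: B=7, I=6, N=1, Q=2, R=9, T=0, U=3, W=4, Y=8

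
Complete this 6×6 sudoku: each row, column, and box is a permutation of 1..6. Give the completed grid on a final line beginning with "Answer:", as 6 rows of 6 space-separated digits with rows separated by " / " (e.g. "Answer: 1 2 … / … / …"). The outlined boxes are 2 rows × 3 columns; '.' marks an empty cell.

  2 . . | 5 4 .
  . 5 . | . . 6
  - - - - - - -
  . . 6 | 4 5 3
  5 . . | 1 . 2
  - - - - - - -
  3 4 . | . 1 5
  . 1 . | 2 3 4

Step 1. [r4c3∈{3,4}] row 4 places 4 nowhere but r4c3. So r4c3=4.
Step 2. [r2c1∈{1,4}] row 2 places 4 nowhere but r2c1 ⇒ r2c1=4.
Step 3. [r2c3∈{1,3}] 1 has one home in row 2: r2c3, so r2c3=1.
Step 4. [r1c2∈{3,6}] 6 has one home in row 1: r1c2 ⇒ r1c2=6.
Step 5. [r5c4∈{6}] only 6 remains possible at r5c4 ⇒ r5c4=6.
Step 6. [r4c2∈{3}] r4c2 is down to just 3. So r4c2=3.
Step 7. [r3c1∈{1}] only 1 remains possible at r3c1 ⇒ r3c1=1.
Step 8. [r1c6∈{1}] only 1 remains possible at r1c6, so r1c6=1.
Step 9. [r2c5∈{2}] only 2 remains possible at r2c5 ⇒ r2c5=2.
Step 10. [r4c5∈{6}] r4c5 has the single candidate 6, so r4c5=6.
Step 11. [r5c3∈{2}] r5c3 is down to just 2. So r5c3=2.
Step 12. [r6c3∈{5}] r6c3 is down to just 5 ⇒ r6c3=5.
Step 13. [r3c2∈{2}] r3c2 has the single candidate 2. So r3c2=2.
Step 14. [r1c3∈{3}] nothing but 3 survives at r1c3 ⇒ r1c3=3.
Step 15. [r2c4∈{3}] nothing but 3 survives at r2c4. So r2c4=3.
Step 16. [r6c1∈{6}] r6c1's peers cover all but 6. So r6c1=6.

Answer: 2 6 3 5 4 1 / 4 5 1 3 2 6 / 1 2 6 4 5 3 / 5 3 4 1 6 2 / 3 4 2 6 1 5 / 6 1 5 2 3 4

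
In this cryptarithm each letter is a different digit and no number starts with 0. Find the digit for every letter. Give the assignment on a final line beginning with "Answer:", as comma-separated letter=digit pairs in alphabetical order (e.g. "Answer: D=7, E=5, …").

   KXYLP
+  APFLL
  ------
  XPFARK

Step 1. [col 1: P + L ≡ K (mod 10)] column 1 (P + L ≡ K (mod 10), carry-in 0) doesn't pin K yet; pick K=9 and continue. So K=9.
Step 2. [X] X is the leading digit of a 6-digit sum of two 5-digit numbers; the final carry is exactly 1 ⇒ X=1.
Step 3. [col 1: P + L ≡ K (mod 10)] L=6 is one option consistent with column 1 (P + L ≡ K (mod 10), carry-in 0) — take it. So L=6.
Step 4. [col 1: P + L ≡ K (mod 10)] in column 1 we have P+L≡K with carry-in 0; given L=6, K=9 and digits 1,6,9 already taken and all letters distinct, that pins P to 3, so P=3.
Step 5. [col 2: L + L ≡ R (mod 10)] from column 2 (L=6, carry-in 0, digits 1,3,6,9 already taken and all letters distinct): R must equal 2, so R=2.
Step 6. [col 3: Y + F ≡ A (mod 10)] no forcing yet in column 3 (carry-in 1); Y=8 is free and consistent — try it. So Y=8.
Step 7. [col 3: Y + F ≡ A (mod 10)] column 3 reads Y+F+carry(1)=A with Y=8; with digits 1,2,3,6,8,9 already taken and all letters distinct, the only value for F is 5, so F=5.
Step 8. [col 3: Y + F ≡ A (mod 10)] column 3: given Y=8, F=5, carry-in 1, and digits 1,2,3,5,6,8,9 already taken and all letters distinct, Y+F≡A (mod 10) forces A=4, so A=4.

Answer: A=4, F=5, K=9, L=6, P=3, R=2, X=1, Y=8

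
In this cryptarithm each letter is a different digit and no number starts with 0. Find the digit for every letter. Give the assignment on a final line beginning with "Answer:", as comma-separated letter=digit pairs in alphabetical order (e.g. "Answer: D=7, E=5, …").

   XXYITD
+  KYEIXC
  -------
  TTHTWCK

Step 1. [col 1: D + C ≡ K (mod 10)] several values work for K in column 1 (D + C ≡ K (mod 10), carry-in 0); try K=3 ⇒ K=3.
Step 2. [T] adding two 6-digit numbers gives at most 6+1 digits, and here it does — T is that final carry and must be 1. So T=1.
Step 3. [col 1: D + C ≡ K (mod 10)] no forcing yet in column 1 (carry-in 0); D=4 is free and consistent — try it. So D=4.
Step 4. [col 1: D + C ≡ K (mod 10)] column 1 reads D+C+carry(0)=K with D=4, K=3; with digits 1,3,4 already taken and all letters distinct, the only value for C is 9, so C=9.
Step 5. [col 2: T + X ≡ C (mod 10)] column 2 reads T+X+carry(1)=C with T=1, C=9; with digits 1,3,4,9 already taken and all letters distinct, the only value for X is 7, so X=7.
Step 6. [col 3: I + I ≡ W (mod 10)] several values work for W in column 3 (I + I ≡ W (mod 10), carry-in 0); try W=0 ⇒ W=0.
Step 7. [col 3: I + I ≡ W (mod 10)] column 3 reads I+I+carry(0)=W with W=0; with digits 0,1,3,4,7,9 already taken and all letters distinct, the only value for I is 5, so I=5.
Step 8. [col 4: Y + E ≡ T (mod 10)] no forcing yet in column 4 (carry-in 1); E=2 is free and consistent — try it, so E=2.
Step 9. [col 4: Y + E ≡ T (mod 10)] column 4: given E=2, T=1, carry-in 1, and digits 0,1,2,3,4,5,7,9 already taken and all letters distinct, Y+E≡T (mod 10) forces Y=8 ⇒ Y=8.
Step 10. [col 5: X + Y ≡ H (mod 10)] column 5 reads X+Y+carry(1)=H with X=7, Y=8; with digits 0,1,2,3,4,5,7,8,9 already taken and all letters distinct, the only value for H is 6, so H=6.

Answer: C=9, D=4, E=2, H=6, I=5, K=3, T=1, W=0, X=7, Y=8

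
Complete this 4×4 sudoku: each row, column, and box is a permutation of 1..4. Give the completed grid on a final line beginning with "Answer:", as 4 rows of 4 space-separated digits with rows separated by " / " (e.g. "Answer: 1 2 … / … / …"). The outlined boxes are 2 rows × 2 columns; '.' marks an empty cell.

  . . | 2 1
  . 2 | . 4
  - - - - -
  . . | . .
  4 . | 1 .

Step 1. [r4c2∈{3}] r4c2 is down to just 3. So r4c2=3.
Step 2. [r2c1∈{1,3}] 1 has one home in row 2: r2c1. So r2c1=1.
Step 3. [r3c4∈{2,3}] across col 4, 3 lands solely at r3c4. So r3c4=3.
Step 4. [r1c1∈{3}] only 3 remains possible at r1c1 ⇒ r1c1=3.
Step 5. [r3c1∈{2}] r3c1 is down to just 2. So r3c1=2.
Step 6. [r2c3∈{3}] only 3 remains possible at r2c3, so r2c3=3.
Step 7. [r4c4∈{2}] r4c4 has the single candidate 2, so r4c4=2.
Step 8. [r3c2∈{1}] nothing but 1 survives at r3c2. So r3c2=1.
Step 9. [r3c3∈{4}] r3c3's peers cover all but 4, so r3c3=4.
Step 10. [r1c2∈{4}] r1c2 has the single candidate 4 ⇒ r1c2=4.

Answer: 3 4 2 1 / 1 2 3 4 / 2 1 4 3 / 4 3 1 2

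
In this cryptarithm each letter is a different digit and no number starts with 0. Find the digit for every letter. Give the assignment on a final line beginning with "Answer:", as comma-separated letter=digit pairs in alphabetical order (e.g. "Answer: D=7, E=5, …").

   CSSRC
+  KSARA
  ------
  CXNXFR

Step 1. [col 1: C + A ≡ R (mod 10)] column 1 (C + A ≡ R (mod 10), carry-in 0) doesn't pin A yet; pick A=7 and continue ⇒ A=7.
Step 2. [col 1: C + A ≡ R (mod 10)] several values work for C in column 1 (C + A ≡ R (mod 10), carry-in 0); try C=1, so C=1.
Step 3. [col 1: C + A ≡ R (mod 10)] column 1: given C=1, A=7, carry-in 0, and digits 1,7 already taken and all letters distinct, C+A≡R (mod 10) forces R=8, so R=8.
Step 4. [col 2: R + R ≡ F (mod 10)] from column 2 (R=8, carry-in 0, digits 1,7,8 already taken and all letters distinct): F must equal 6, so F=6.
Step 5. [col 3: S + A ≡ X (mod 10)] column 3 (S + A ≡ X (mod 10), carry-in 1) doesn't pin X yet; pick X=0 and continue ⇒ X=0.
Step 6. [col 3: S + A ≡ X (mod 10)] from column 3 (A=7, X=0, carry-in 1, digits 0,1,6,7,8 already taken and all letters distinct): S must equal 2. So S=2.
Step 7. [col 4: S + S ≡ N (mod 10)] from column 4 (S=2, carry-in 1, digits 0,1,2,6,7,8 already taken and all letters distinct): N must equal 5. So N=5.
Step 8. [col 5: C + K ≡ X (mod 10)] from column 5 (C=1, X=0, carry-in 0, digits 0,1,2,5,6,7,8 already taken and all letters distinct): K must equal 9, so K=9.

Answer: A=7, C=1, F=6, K=9, N=5, R=8, S=2, X=0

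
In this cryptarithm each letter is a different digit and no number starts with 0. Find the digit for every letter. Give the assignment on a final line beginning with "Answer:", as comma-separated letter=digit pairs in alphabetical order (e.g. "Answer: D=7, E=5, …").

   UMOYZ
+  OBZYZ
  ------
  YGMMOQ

Step 1. [Y] Y is the leading digit of a 6-digit sum of two 5-digit numbers; the final carry is exactly 1, so Y=1.
Step 2. [col 1: Z + Z ≡ Q (mod 10)] Q=4 is one option consistent with column 1 (Z + Z ≡ Q (mod 10), carry-in 0) — take it. So Q=4.
Step 3. [col 1: Z + Z ≡ Q (mod 10)] no forcing yet in column 1 (carry-in 0); Z=7 is free and consistent — try it, so Z=7.
Step 4. [col 2: Y + Y ≡ O (mod 10)] column 2 reads Y+Y+carry(1)=O with Y=1; with digits 1,4,7 already taken and all letters distinct, the only value for O is 3 ⇒ O=3.
Step 5. [col 3: O + Z ≡ M (mod 10)] column 3: given O=3, Z=7, carry-in 0, and digits 1,3,4,7 already taken and all letters distinct, O+Z≡M (mod 10) forces M=0 ⇒ M=0.
Step 6. [col 4: M + B ≡ M (mod 10)] in column 4 we have M+B≡M with carry-in 1; given M=0 and digits 0,1,3,4,7 already taken and all letters distinct, that pins B to 9, so B=9.
Step 7. [col 5: U + O ≡ G (mod 10)] column 5 (U + O ≡ G (mod 10), carry-in 1) doesn't pin U yet; pick U=8 and continue. So U=8.
Step 8. [col 5: U + O ≡ G (mod 10)] in column 5 we have U+O≡G with carry-in 1; given U=8, O=3 and digits 0,1,3,4,7,8,9 already taken and all letters distinct, that pins G to 2. So G=2.

Answer: B=9, G=2, M=0, O=3, Q=4, U=8, Y=1, Z=7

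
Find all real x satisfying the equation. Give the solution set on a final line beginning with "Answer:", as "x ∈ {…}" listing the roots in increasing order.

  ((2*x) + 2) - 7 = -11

Step 1. [((2*x) + 2) - 7 = -11] add 7: x sits inside (… - 7). So sub: (2*x) + 2 = -4.
Step 2. [(2*x) + 2 = -4] common factor 2 (LHS and -4) — divide through. So factor: x + 1 = -2.
Step 3. [x + 1 = -2] +1 is outermost — subtract 1 both sides. So sub: x = -3.

Answer: x ∈ {-3}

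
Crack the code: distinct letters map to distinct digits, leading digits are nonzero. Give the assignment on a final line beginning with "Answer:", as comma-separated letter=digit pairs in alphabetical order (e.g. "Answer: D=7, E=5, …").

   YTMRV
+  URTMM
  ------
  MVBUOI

Step 1. [col 1: V + M ≡ I (mod 10)] several values work for M in column 1 (V + M ≡ I (mod 10), carry-in 0); try M=1. So M=1.
Step 2. [col 1: V + M ≡ I (mod 10)] no forcing yet in column 1 (carry-in 0); I=5 is free and consistent — try it. So I=5.
Step 3. [col 1: V + M ≡ I (mod 10)] from column 1 (M=1, I=5, carry-in 0, digits 1,5 already taken and all letters distinct): V must equal 4. So V=4.
Step 4. [col 2: R + M ≡ O (mod 10)] R=2 is one option consistent with column 2 (R + M ≡ O (mod 10), carry-in 0) — take it, so R=2.
Step 5. [col 2: R + M ≡ O (mod 10)] column 2: given R=2, M=1, carry-in 0, and digits 1,2,4,5 already taken and all letters distinct, R+M≡O (mod 10) forces O=3, so O=3.
Step 6. [col 3: M + T ≡ U (mod 10)] T=7 is one option consistent with column 3 (M + T ≡ U (mod 10), carry-in 0) — take it. So T=7.
Step 7. [col 3: M + T ≡ U (mod 10)] column 3: given M=1, T=7, carry-in 0, and digits 1,2,3,4,5,7 already taken and all letters distinct, M+T≡U (mod 10) forces U=8, so U=8.
Step 8. [col 4: T + R ≡ B (mod 10)] from column 4 (T=7, R=2, carry-in 0, digits 1,2,3,4,5,7,8 already taken and all letters distinct): B must equal 9, so B=9.
Step 9. [col 5: Y + U ≡ V (mod 10)] in column 5 we have Y+U≡V with carry-in 0; given U=8, V=4 and digits 1,2,3,4,5,7,8,9 already taken and all letters distinct, that pins Y to 6, so Y=6.

Answer: B=9, I=5, M=1, O=3, R=2, T=7, U=8, V=4, Y=6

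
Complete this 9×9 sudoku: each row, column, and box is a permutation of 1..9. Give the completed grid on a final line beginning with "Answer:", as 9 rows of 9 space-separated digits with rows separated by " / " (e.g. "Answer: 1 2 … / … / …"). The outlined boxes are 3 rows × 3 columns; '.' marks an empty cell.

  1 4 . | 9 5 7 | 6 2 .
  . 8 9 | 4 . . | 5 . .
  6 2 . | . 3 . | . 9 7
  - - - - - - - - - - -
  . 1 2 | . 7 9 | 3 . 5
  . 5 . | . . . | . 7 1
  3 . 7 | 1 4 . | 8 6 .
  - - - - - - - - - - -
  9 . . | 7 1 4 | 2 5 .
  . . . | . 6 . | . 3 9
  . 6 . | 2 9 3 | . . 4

Step 1. [r5c5∈{2,8}] in col 5, 8 fits only at r5c5, so r5c5=8.
Step 2. [r8c4∈{5,8}] in col 4, 5 fits only at r8c4 ⇒ r8c4=5.
Step 3. [r9c8∈{1,8}] 8 has one home in col 8: r9c8. So r9c8=8.
Step 4. [r5c1∈{4}] r5c1 has the single candidate 4. So r5c1=4.
Step 5. [r2c6∈{1,2,6}] row 2 places 6 nowhere but r2c6 ⇒ r2c6=6.
Step 6. [r8c6∈{8}] r8c6 has the single candidate 8 ⇒ r8c6=8.
Step 7. [r8c2∈{7}] r8c2 is down to just 7, so r8c2=7.
Step 8. [r8c7∈{1}] nothing but 1 survives at r8c7. So r8c7=1.
Step 9. [r1c3∈{3}] nothing but 3 survives at r1c3. So r1c3=3.
Step 10. [r9c3∈{1,5}] in row 9, 1 fits only at r9c3. So r9c3=1.
Step 11. [r5c3∈{6}] r5c3 has the single candidate 6, so r5c3=6.
Step 12. [r5c6∈{2}] r5c6 is down to just 2, so r5c6=2.
Step 13. [r4c4∈{6}] nothing but 6 survives at r4c4. So r4c4=6.
Step 14. [r4c8∈{4}] r4c8 has the single candidate 4 ⇒ r4c8=4.
Step 15. [r3c7∈{4}] r3c7's peers cover all but 4. So r3c7=4.
Step 16. [r6c2∈{9}] r6c2 is down to just 9. So r6c2=9.
Step 17. [r3c6∈{1}] r3c6 is down to just 1 ⇒ r3c6=1.
Step 18. [r7c2∈{3}] only 3 remains possible at r7c2 ⇒ r7c2=3.
Step 19. [r7c9∈{6}] r7c9's peers cover all but 6 ⇒ r7c9=6.
Step 20. [r8c1∈{2}] nothing but 2 survives at r8c1. So r8c1=2.
Step 21. [r6c6∈{5}] r6c6 has the single candidate 5 ⇒ r6c6=5.
Step 22. [r8c3∈{4}] r8c3 has the single candidate 4 ⇒ r8c3=4.
Step 23. [r7c3∈{8}] r7c3 has the single candidate 8, so r7c3=8.
Step 24. [r2c8∈{1}] r2c8's peers cover all but 1. So r2c8=1.
Step 25. [r9c7∈{7}] r9c7's peers cover all but 7, so r9c7=7.
Step 26. [r2c5∈{2}] r2c5 is down to just 2 ⇒ r2c5=2.
Step 27. [r2c9∈{3}] r2c9's peers cover all but 3. So r2c9=3.
Step 28. [r1c9∈{8}] r1c9 has the single candidate 8, so r1c9=8.
Step 29. [r5c7∈{9}] r5c7 is down to just 9, so r5c7=9.
Step 30. [r4c1∈{8}] nothing but 8 survives at r4c1. So r4c1=8.
Step 31. [r5c4∈{3}] only 3 remains possible at r5c4 ⇒ r5c4=3.
Step 32. [r3c3∈{5}] r3c3 is down to just 5. So r3c3=5.
Step 33. [r3c4∈{8}] r3c4 has the single candidate 8, so r3c4=8.
Step 34. [r2c1∈{7}] r2c1 has the single candidate 7 ⇒ r2c1=7.
Step 35. [r9c1∈{5}] r9c1 is down to just 5 ⇒ r9c1=5.
Step 36. [r6c9∈{2}] r6c9 has the single candidate 2. So r6c9=2.

Answer: 1 4 3 9 5 7 6 2 8 / 7 8 9 4 2 6 5 1 3 / 6 2 5 8 3 1 4 9 7 / 8 1 2 6 7 9 3 4 5 / 4 5 6 3 8 2 9 7 1 / 3 9 7 1 4 5 8 6 2 / 9 3 8 7 1 4 2 5 6 / 2 7 4 5 6 8 1 3 9 / 5 6 1 2 9 3 7 8 4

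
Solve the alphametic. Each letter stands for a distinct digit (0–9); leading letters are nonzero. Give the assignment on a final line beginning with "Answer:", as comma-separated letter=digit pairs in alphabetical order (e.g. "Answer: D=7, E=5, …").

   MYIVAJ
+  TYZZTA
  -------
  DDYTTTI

Step 1. [col 1: J + A ≡ I (mod 10)] several values work for J in column 1 (J + A ≡ I (mod 10), carry-in 0); try J=7, so J=7.
Step 2. [D] the sum has 7 digits but both addends have 6; that extra leading digit D is the final carry, namely 1, so D=1.
Step 3. [col 1: J + A ≡ I (mod 10)] several values work for A in column 1 (J + A ≡ I (mod 10), carry-in 0); try A=9 ⇒ A=9.
Step 4. [col 1: J + A ≡ I (mod 10)] column 1: given J=7, A=9, carry-in 0, and digits 1,7,9 already taken and all letters distinct, J+A≡I (mod 10) forces I=6, so I=6.
Step 5. [col 2: A + T ≡ T (mod 10)] column 2 (A + T ≡ T (mod 10), carry-in 1) doesn't pin T yet; pick T=8 and continue, so T=8.
Step 6. [col 3: V + Z ≡ T (mod 10)] column 3 (V + Z ≡ T (mod 10), carry-in 1) doesn't pin V yet; pick V=5 and continue. So V=5.
Step 7. [col 3: V + Z ≡ T (mod 10)] column 3: given V=5, T=8, carry-in 1, and digits 1,5,6,7,8,9 already taken and all letters distinct, V+Z≡T (mod 10) forces Z=2. So Z=2.
Step 8. [col 5: Y + Y ≡ Y (mod 10)] column 5 reads Y+Y+carry(0)=Y with nothing yet; with digits 1,2,5,6,7,8,9 already taken and all letters distinct, the only value for Y is 0 ⇒ Y=0.
Step 9. [col 6: M + T ≡ D (mod 10)] in column 6 we have M+T≡D with carry-in 0; given T=8, D=1 and digits 0,1,2,5,6,7,8,9 already taken and all letters distinct, that pins M to 3 ⇒ M=3.

Answer: A=9, D=1, I=6, J=7, M=3, T=8, V=5, Y=0, Z=2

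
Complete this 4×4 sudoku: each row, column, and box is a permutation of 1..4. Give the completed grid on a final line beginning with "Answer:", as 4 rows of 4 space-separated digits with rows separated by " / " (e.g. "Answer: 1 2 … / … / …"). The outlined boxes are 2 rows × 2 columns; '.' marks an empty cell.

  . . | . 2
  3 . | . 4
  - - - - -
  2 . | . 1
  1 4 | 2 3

Step 1. [r2c3∈{1}] r2c3's peers cover all but 1, so r2c3=1.
Step 2. [r3c2∈{3}] r3c2 is down to just 3 ⇒ r3c2=3.
Step 3. [r1c1∈{4}] only 4 remains possible at r1c1 ⇒ r1c1=4.
Step 4. [r3c3∈{4}] r3c3's peers cover all but 4, so r3c3=4.
Step 5. [r2c2∈{2}] r2c2 has the single candidate 2, so r2c2=2.
Step 6. [r1c2∈{1}] r1c2 has the single candidate 1. So r1c2=1.
Step 7. [r1c3∈{3}] r1c3's peers cover all but 3, so r1c3=3.

Answer: 4 1 3 2 / 3 2 1 4 / 2 3 4 1 / 1 4 2 3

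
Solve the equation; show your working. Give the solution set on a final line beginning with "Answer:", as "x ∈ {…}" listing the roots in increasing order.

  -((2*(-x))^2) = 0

Step 1. [-((2*(-x))^2) = 0] LHS negated; negate both sides ⇒ neg: (2*(-x))^2 = 0.
Step 2. [(2*(-x))^2 = 0] LHS squared, RHS 0 ≥ 0: apply √ (±), so sqrt: 2*(-x) = 0.
Step 3. [2*(-x) = 0] divide by the outer 2 ⇒ div: -x = 0.
Step 4. [-x = 0] leading − — multiply by −1. So neg: x = 0.

Answer: x ∈ {0}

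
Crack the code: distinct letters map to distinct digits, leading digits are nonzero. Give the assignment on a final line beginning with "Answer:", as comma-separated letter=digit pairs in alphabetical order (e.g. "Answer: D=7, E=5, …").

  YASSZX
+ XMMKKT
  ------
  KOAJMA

Step 1. [col 1: X + T ≡ A (mod 10)] column 1 (X + T ≡ A (mod 10), carry-in 0) doesn't pin T yet; pick T=4 and continue. So T=4.
Step 2. [col 1: X + T ≡ A (mod 10)] X=5 is one option consistent with column 1 (X + T ≡ A (mod 10), carry-in 0) — take it ⇒ X=5.
Step 3. [col 1: X + T ≡ A (mod 10)] column 1: given X=5, T=4, carry-in 0, and digits 4,5 already taken and all letters distinct, X+T≡A (mod 10) forces A=9. So A=9.
Step 4. [col 2: Z + K ≡ M (mod 10)] column 2 (Z + K ≡ M (mod 10), carry-in 0) doesn't pin M yet; pick M=1 and continue ⇒ M=1.
Step 5. [col 2: Z + K ≡ M (mod 10)] column 2 (Z + K ≡ M (mod 10), carry-in 0) doesn't pin Z yet; pick Z=3 and continue ⇒ Z=3.
Step 6. [col 2: Z + K ≡ M (mod 10)] in column 2 we have Z+K≡M with carry-in 0; given Z=3, M=1 and digits 1,3,4,5,9 already taken and all letters distinct, that pins K to 8 ⇒ K=8.
Step 7. [col 3: S + K ≡ J (mod 10)] column 3 reads S+K+carry(1)=J with K=8; with digits 1,3,4,5,8,9 already taken and all letters distinct, the only value for S is 7. So S=7.
Step 8. [col 3: S + K ≡ J (mod 10)] column 3: given S=7, K=8, carry-in 1, and digits 1,3,4,5,7,8,9 already taken and all letters distinct, S+K≡J (mod 10) forces J=6 ⇒ J=6.
Step 9. [col 5: A + M ≡ O (mod 10)] from column 5 (A=9, M=1, carry-in 0, digits 1,3,4,5,6,7,8,9 already taken and all letters distinct): O must equal 0. So O=0.
Step 10. [col 6: Y + X ≡ K (mod 10)] column 6: given X=5, K=8, carry-in 1, and digits 0,1,3,4,5,6,7,8,9 already taken and all letters distinct, Y+X≡K (mod 10) forces Y=2, so Y=2.

Answer: A=9, J=6, K=8, M=1, O=0, S=7, T=4, X=5, Y=2, Z=3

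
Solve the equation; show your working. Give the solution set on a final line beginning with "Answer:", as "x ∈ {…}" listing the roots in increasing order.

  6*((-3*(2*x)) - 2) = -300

Step 1. [6*((-3*(2*x)) - 2) = -300] 6 out front; divide by 6 ⇒ div: (-3*(2*x)) - 2 = -50.
Step 2. [(-3*(2*x)) - 2 = -50] 2 comes off first (add 2) ⇒ sub: -3*(2*x) = -48.
Step 3. [-3*(2*x) = -48] -3 out front; divide by -3 ⇒ div: 2*x = 16.
Step 4. [2*x = 16] divide by the outer 2, so div: x = 8.

Answer: x ∈ {8}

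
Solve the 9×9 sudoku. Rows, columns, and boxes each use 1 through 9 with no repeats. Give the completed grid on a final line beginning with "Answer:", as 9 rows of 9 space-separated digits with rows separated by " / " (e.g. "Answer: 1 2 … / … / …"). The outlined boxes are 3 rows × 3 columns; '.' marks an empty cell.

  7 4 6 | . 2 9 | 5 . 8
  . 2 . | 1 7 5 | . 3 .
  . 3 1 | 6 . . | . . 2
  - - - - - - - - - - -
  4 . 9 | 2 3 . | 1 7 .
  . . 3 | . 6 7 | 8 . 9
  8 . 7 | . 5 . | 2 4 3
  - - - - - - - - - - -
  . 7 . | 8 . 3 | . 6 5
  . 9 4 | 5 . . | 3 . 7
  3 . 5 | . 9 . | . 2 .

Step 1. [r9c7∈{4}] nothing but 4 survives at r9c7 ⇒ r9c7=4.
Step 2. [r8c5∈{1}] r8c5 is down to just 1, so r8c5=1.
Step 3. [r5c1∈{1,2,5}] row 5 places 2 nowhere but r5c1, so r5c1=2.
Step 4. [r6c2∈{1,6}] row 6 places 6 nowhere but r6c2. So r6c2=6.
Step 5. [r3c8∈{9}] r3c8's peers cover all but 9. So r3c8=9.
Step 6. [r5c2∈{1,5}] across row 5, 1 lands solely at r5c2 ⇒ r5c2=1.
Step 7. [r3c6∈{4,8}] col 6 places 4 nowhere but r3c6 ⇒ r3c6=4.
Step 8. [r8c1∈{6}] nothing but 6 survives at r8c1, so r8c1=6.
Step 9. [r2c9∈{4,6}] across row 2, 4 lands solely at r2c9 ⇒ r2c9=4.
Step 10. [r2c3∈{8}] r2c3 has the single candidate 8 ⇒ r2c3=8.
Step 11. [r2c7∈{6}] nothing but 6 survives at r2c7, so r2c7=6.
Step 12. [r2c1∈{9}] r2c1 is down to just 9, so r2c1=9.
Step 13. [r6c6∈{1}] r6c6 is down to just 1. So r6c6=1.
Step 14. [r7c5∈{4}] nothing but 4 survives at r7c5, so r7c5=4.
Step 15. [r8c8∈{8}] r8c8 is down to just 8 ⇒ r8c8=8.
Step 16. [r9c9∈{1}] r9c9's peers cover all but 1, so r9c9=1.
Step 17. [r9c2∈{8}] r9c2's peers cover all but 8, so r9c2=8.
Step 18. [r3c1∈{5}] only 5 remains possible at r3c1. So r3c1=5.
Step 19. [r5c4∈{4}] r5c4's peers cover all but 4 ⇒ r5c4=4.
Step 20. [r9c4∈{7}] r9c4 is down to just 7 ⇒ r9c4=7.
Step 21. [r7c7∈{9}] r7c7 has the single candidate 9. So r7c7=9.
Step 22. [r7c1∈{1}] r7c1 has the single candidate 1 ⇒ r7c1=1.
Step 23. [r8c6∈{2}] r8c6 is down to just 2, so r8c6=2.
Step 24. [r6c4∈{9}] r6c4 has the single candidate 9 ⇒ r6c4=9.
Step 25. [r1c4∈{3}] r1c4's peers cover all but 3 ⇒ r1c4=3.
Step 26. [r9c6∈{6}] only 6 remains possible at r9c6. So r9c6=6.
Step 27. [r4c9∈{6}] r4c9 has the single candidate 6. So r4c9=6.
Step 28. [r7c3∈{2}] only 2 remains possible at r7c3, so r7c3=2.
Step 29. [r1c8∈{1}] r1c8 is down to just 1. So r1c8=1.
Step 30. [r3c7∈{7}] r3c7's peers cover all but 7. So r3c7=7.
Step 31. [r4c6∈{8}] r4c6 has the single candidate 8 ⇒ r4c6=8.
Step 32. [r4c2∈{5}] r4c2 is down to just 5 ⇒ r4c2=5.
Step 33. [r3c5∈{8}] r3c5 is down to just 8, so r3c5=8.
Step 34. [r5c8∈{5}] r5c8's peers cover all but 5. So r5c8=5.

Answer: 7 4 6 3 2 9 5 1 8 / 9 2 8 1 7 5 6 3 4 / 5 3 1 6 8 4 7 9 2 / 4 5 9 2 3 8 1 7 6 / 2 1 3 4 6 7 8 5 9 / 8 6 7 9 5 1 2 4 3 / 1 7 2 8 4 3 9 6 5 / 6 9 4 5 1 2 3 8 7 / 3 8 5 7 9 6 4 2 1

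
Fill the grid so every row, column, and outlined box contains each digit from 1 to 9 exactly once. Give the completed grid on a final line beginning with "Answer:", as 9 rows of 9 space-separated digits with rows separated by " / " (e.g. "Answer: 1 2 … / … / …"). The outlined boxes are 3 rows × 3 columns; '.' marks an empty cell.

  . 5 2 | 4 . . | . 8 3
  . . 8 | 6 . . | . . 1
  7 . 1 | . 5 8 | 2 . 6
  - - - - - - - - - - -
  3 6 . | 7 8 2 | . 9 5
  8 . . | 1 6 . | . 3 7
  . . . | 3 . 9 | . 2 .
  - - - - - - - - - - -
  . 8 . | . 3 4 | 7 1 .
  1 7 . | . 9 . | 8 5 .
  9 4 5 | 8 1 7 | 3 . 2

Step 1. [r5c7∈{4}] nothing but 4 survives at r5c7 ⇒ r5c7=4.
Step 2. [r4c3∈{4}] only 4 remains possible at r4c3. So r4c3=4.
Step 3. [r3c2∈{3,9}] row 3 places 3 nowhere but r3c2, so r3c2=3.
Step 4. [r2c2∈{9}] r2c2 has the single candidate 9. So r2c2=9.
Step 5. [r7c3∈{6}] r7c3 has the single candidate 6, so r7c3=6.
Step 6. [r2c8∈{4,7}] r2c8 is the only open cell in col 8 admitting 7 ⇒ r2c8=7.
Step 7. [r8c4∈{2}] r8c4 has the single candidate 2, so r8c4=2.
Step 8. [r6c7∈{1,6}] r6c7 is the only open cell in row 6 admitting 6, so r6c7=6.
Step 9. [r7c9∈{9}] r7c9 has the single candidate 9, so r7c9=9.
Step 10. [r8c9∈{4}] r8c9's peers cover all but 4, so r8c9=4.
Step 11. [r5c2∈{2}] r5c2's peers cover all but 2. So r5c2=2.
Step 12. [r3c8∈{4}] r3c8 is down to just 4, so r3c8=4.
Step 13. [r9c8∈{6}] nothing but 6 survives at r9c8 ⇒ r9c8=6.
Step 14. [r3c4∈{9}] only 9 remains possible at r3c4, so r3c4=9.
Step 15. [r1c7∈{9}] only 9 remains possible at r1c7, so r1c7=9.
Step 16. [r2c1∈{4}] only 4 remains possible at r2c1. So r2c1=4.
Step 17. [r1c1∈{6}] nothing but 6 survives at r1c1. So r1c1=6.
Step 18. [r7c4∈{5}] r7c4 has the single candidate 5, so r7c4=5.
Step 19. [r6c1∈{5}] only 5 remains possible at r6c1 ⇒ r6c1=5.
Step 20. [r2c6∈{3}] r2c6 has the single candidate 3 ⇒ r2c6=3.
Step 21. [r2c5∈{2}] r2c5 has the single candidate 2. So r2c5=2.
Step 22. [r8c6∈{6}] r8c6 is down to just 6. So r8c6=6.
Step 23. [r1c6∈{1}] r1c6's peers cover all but 1 ⇒ r1c6=1.
Step 24. [r6c3∈{7}] nothing but 7 survives at r6c3. So r6c3=7.
Step 25. [r7c1∈{2}] r7c1 has the single candidate 2. So r7c1=2.
Step 26. [r5c3∈{9}] r5c3 is down to just 9 ⇒ r5c3=9.
Step 27. [r6c5∈{4}] r6c5 is down to just 4. So r6c5=4.
Step 28. [r1c5∈{7}] r1c5 is down to just 7. So r1c5=7.
Step 29. [r6c9∈{8}] only 8 remains possible at r6c9, so r6c9=8.
Step 30. [r5c6∈{5}] only 5 remains possible at r5c6 ⇒ r5c6=5.
Step 31. [r8c3∈{3}] nothing but 3 survives at r8c3, so r8c3=3.
Step 32. [r4c7∈{1}] r4c7 is down to just 1, so r4c7=1.
Step 33. [r2c7∈{5}] only 5 remains possible at r2c7 ⇒ r2c7=5.
Step 34. [r6c2∈{1}] nothing but 1 survives at r6c2 ⇒ r6c2=1.

Answer: 6 5 2 4 7 1 9 8 3 / 4 9 8 6 2 3 5 7 1 / 7 3 1 9 5 8 2 4 6 / 3 6 4 7 8 2 1 9 5 / 8 2 9 1 6 5 4 3 7 / 5 1 7 3 4 9 6 2 8 / 2 8 6 5 3 4 7 1 9 / 1 7 3 2 9 6 8 5 4 / 9 4 5 8 1 7 3 6 2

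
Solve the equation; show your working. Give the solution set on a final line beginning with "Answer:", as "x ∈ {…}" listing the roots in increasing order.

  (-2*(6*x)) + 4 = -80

Step 1. [(-2*(6*x)) + 4 = -80] common factor -2 (LHS and -80) — divide through ⇒ factor: (6*x) - 2 = 40.
Step 2. [(6*x) - 2 = 40] 2 comes off first (add 2) ⇒ sub: 6*x = 42.
Step 3. [6*x = 42] 6·(inner) — divide through by 6, so div: x = 7.

Answer: x ∈ {7}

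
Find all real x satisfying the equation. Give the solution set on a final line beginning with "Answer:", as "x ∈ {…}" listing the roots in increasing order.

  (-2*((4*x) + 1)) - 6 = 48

Step 1. [(-2*((4*x) + 1)) - 6 = 48] peel the -6: add 6 from each side. So sub: -2*((4*x) + 1) = 54.
Step 2. [-2*((4*x) + 1) = 54] -2 out front; divide by -2. So div: (4*x) + 1 = -27.
Step 3. [(4*x) + 1 = -27] 1 comes off first (subtract 1) ⇒ sub: 4*x = -28.
Step 4. [4*x = -28] LHS = 4·(…); ÷4 both sides, so div: x = -7.

Answer: x ∈ {-7}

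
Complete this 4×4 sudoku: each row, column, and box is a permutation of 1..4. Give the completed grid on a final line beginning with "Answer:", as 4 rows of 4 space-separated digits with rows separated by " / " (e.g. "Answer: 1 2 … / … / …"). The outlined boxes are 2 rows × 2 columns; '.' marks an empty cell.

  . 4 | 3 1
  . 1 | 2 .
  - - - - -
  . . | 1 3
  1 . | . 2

Step 1. [r3c2∈{2}] nothing but 2 survives at r3c2 ⇒ r3c2=2.
Step 2. [r1c1∈{2}] r1c1's peers cover all but 2 ⇒ r1c1=2.
Step 3. [r2c1∈{3}] nothing but 3 survives at r2c1. So r2c1=3.
Step 4. [r4c2∈{3}] r4c2 has the single candidate 3. So r4c2=3.
Step 5. [r4c3∈{4}] r4c3's peers cover all but 4 ⇒ r4c3=4.
Step 6. [r3c1∈{4}] r3c1 has the single candidate 4 ⇒ r3c1=4.
Step 7. [r2c4∈{4}] only 4 remains possible at r2c4 ⇒ r2c4=4.

Answer: 2 4 3 1 / 3 1 2 4 / 4 2 1 3 / 1 3 4 2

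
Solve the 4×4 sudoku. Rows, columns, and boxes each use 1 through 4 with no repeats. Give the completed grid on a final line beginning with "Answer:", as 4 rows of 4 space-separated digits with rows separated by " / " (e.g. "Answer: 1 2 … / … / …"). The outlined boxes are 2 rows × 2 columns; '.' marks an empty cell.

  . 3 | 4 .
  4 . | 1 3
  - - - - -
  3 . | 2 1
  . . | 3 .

Step 1. [r4c2∈{1,2,4}] in col 2, 1 fits only at r4c2, so r4c2=1.
Step 2. [r1c1∈{1,2}] in row 1, 1 fits only at r1c1, so r1c1=1.
Step 3. [r2c2∈{2}] r2c2 has the single candidate 2. So r2c2=2.
Step 4. [r3c2∈{4}] r3c2 is down to just 4. So r3c2=4.
Step 5. [r1c4∈{2}] only 2 remains possible at r1c4. So r1c4=2.
Step 6. [r4c1∈{2}] only 2 remains possible at r4c1, so r4c1=2.
Step 7. [r4c4∈{4}] r4c4 has the single candidate 4. So r4c4=4.

Answer: 1 3 4 2 / 4 2 1 3 / 3 4 2 1 / 2 1 3 4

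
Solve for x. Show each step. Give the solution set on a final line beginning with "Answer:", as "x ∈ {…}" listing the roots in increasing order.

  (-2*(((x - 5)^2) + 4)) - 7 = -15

Step 1. [(-2*(((x - 5)^2) + 4)) - 7 = -15] -7 is outermost — add 7 both sides ⇒ sub: -2*(((x - 5)^2) + 4) = -8.
Step 2. [-2*(((x - 5)^2) + 4) = -8] leading coefficient -2: divide by -2 ⇒ div: ((x - 5)^2) + 4 = 4.
Step 3. [((x - 5)^2) + 4 = 4] the outer +4 inverts by subtracting 4 ⇒ sub: (x - 5)^2 = 0.
Step 4. [(x - 5)^2 = 0] LHS squared, RHS 0 ≥ 0: apply √ (±) ⇒ sqrt: x - 5 = 0.
Step 5. [x - 5 = 0] the outer -5 inverts by adding 5 ⇒ sub: x = 5.

Answer: x ∈ {5}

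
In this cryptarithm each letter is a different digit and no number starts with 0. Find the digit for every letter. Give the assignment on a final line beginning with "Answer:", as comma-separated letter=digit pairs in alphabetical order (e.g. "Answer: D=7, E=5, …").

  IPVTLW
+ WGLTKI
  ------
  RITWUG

Step 1. [col 1: W + I ≡ G (mod 10)] several values work for I in column 1 (W + I ≡ G (mod 10), carry-in 0); try I=4, so I=4.
Step 2. [col 1: W + I ≡ G (mod 10)] no forcing yet in column 1 (carry-in 0); G=5 is free and consistent — try it, so G=5.
Step 3. [col 1: W + I ≡ G (mod 10)] in column 1 we have W+I≡G with carry-in 0; given I=4, G=5 and digits 4,5 already taken and all letters distinct, that pins W to 1, so W=1.
Step 4. [col 2: L + K ≡ U (mod 10)] no forcing yet in column 2 (carry-in 0); U=2 is free and consistent — try it, so U=2.
Step 5. [col 2: L + K ≡ U (mod 10)] several values work for K in column 2 (L + K ≡ U (mod 10), carry-in 0); try K=9 ⇒ K=9.
Step 6. [col 2: L + K ≡ U (mod 10)] from column 2 (K=9, U=2, carry-in 0, digits 1,2,4,5,9 already taken and all letters distinct): L must equal 3. So L=3.
Step 7. [col 3: T + T ≡ W (mod 10)] in column 3 we have T+T≡W with carry-in 1; given W=1 and digits 1,2,3,4,5,9 already taken and all letters distinct, that pins T to 0 ⇒ T=0.
Step 8. [col 4: V + L ≡ T (mod 10)] in column 4 we have V+L≡T with carry-in 0; given L=3, T=0 and digits 0,1,2,3,4,5,9 already taken and all letters distinct, that pins V to 7. So V=7.
Step 9. [col 5: P + G ≡ I (mod 10)] in column 5 we have P+G≡I with carry-in 1; given G=5, I=4 and digits 0,1,2,3,4,5,7,9 already taken and all letters distinct, that pins P to 8 ⇒ P=8.
Step 10. [col 6: I + W ≡ R (mod 10)] in column 6 we have I+W≡R with carry-in 1; given I=4, W=1 and digits 0,1,2,3,4,5,7,8,9 already taken and all letters distinct, that pins R to 6. So R=6.

Answer: G=5, I=4, K=9, L=3, P=8, R=6, T=0, U=2, V=7, W=1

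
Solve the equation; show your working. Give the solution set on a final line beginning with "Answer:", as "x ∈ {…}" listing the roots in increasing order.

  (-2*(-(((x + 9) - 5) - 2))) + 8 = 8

Step 1. [(-2*(-(((x + 9) - 5) - 2))) + 8 = 8] -2 | LHS and -2 | 8: pull -2 out ⇒ factor: (-(((x + 9) - 5) - 2)) - 4 = -4.
Step 2. [(-(((x + 9) - 5) - 2)) - 4 = -4] peel the -4: add 4 from each side, so sub: -(((x + 9) - 5) - 2) = 0.
Step 3. [-(((x + 9) - 5) - 2) = 0] leading − — multiply by −1. So neg: ((x + 9) - 5) - 2 = 0.
Step 4. [((x + 9) - 5) - 2 = 0] -2 is outermost — add 2 both sides. So sub: (x + 9) - 5 = 2.
Step 5. [(x + 9) - 5 = 2] 5 comes off first (add 5) ⇒ sub: x + 9 = 7.
Step 6. [x + 9 = 7] +9 is outermost — subtract 9 both sides ⇒ sub: x = -2.

Answer: x ∈ {-2}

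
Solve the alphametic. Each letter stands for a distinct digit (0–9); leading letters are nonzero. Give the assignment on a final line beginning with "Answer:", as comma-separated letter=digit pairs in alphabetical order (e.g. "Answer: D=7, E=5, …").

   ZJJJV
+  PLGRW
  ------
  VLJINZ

Step 1. [col 1: V + W ≡ Z (mod 10)] column 1 (V + W ≡ Z (mod 10), carry-in 0) doesn't pin Z yet; pick Z=7 and continue. So Z=7.
Step 2. [col 1: V + W ≡ Z (mod 10)] column 1 (V + W ≡ Z (mod 10), carry-in 0) doesn't pin W yet; pick W=6 and continue, so W=6.
Step 3. [col 1: V + W ≡ Z (mod 10)] column 1 reads V+W+carry(0)=Z with W=6, Z=7; with digits 6,7 already taken and all letters distinct, the only value for V is 1. So V=1.
Step 4. [col 2: J + R ≡ N (mod 10)] column 2 (J + R ≡ N (mod 10), carry-in 0) doesn't pin N yet; pick N=4 and continue, so N=4.
Step 5. [col 2: J + R ≡ N (mod 10)] column 2 (J + R ≡ N (mod 10), carry-in 0) doesn't pin J yet; pick J=5 and continue. So J=5.
Step 6. [col 2: J + R ≡ N (mod 10)] column 2 reads J+R+carry(0)=N with J=5, N=4; with digits 1,4,5,6,7 already taken and all letters distinct, the only value for R is 9 ⇒ R=9.
Step 7. [col 3: J + G ≡ I (mod 10)] column 3 reads J+G+carry(1)=I with J=5; with digits 1,4,5,6,7,9 already taken and all letters distinct, the only value for G is 2, so G=2.
Step 8. [col 3: J + G ≡ I (mod 10)] from column 3 (J=5, G=2, carry-in 1, digits 1,2,4,5,6,7,9 already taken and all letters distinct): I must equal 8 ⇒ I=8.
Step 9. [col 4: J + L ≡ J (mod 10)] from column 4 (J=5, carry-in 0, digits 1,2,4,5,6,7,8,9 already taken and all letters distinct): L must equal 0. So L=0.
Step 10. [col 5: Z + P ≡ L (mod 10)] column 5 reads Z+P+carry(0)=L with Z=7, L=0; with digits 0,1,2,4,5,6,7,8,9 already taken and all letters distinct, the only value for P is 3. So P=3.

Answer: G=2, I=8, J=5, L=0, N=4, P=3, R=9, V=1, W=6, Z=7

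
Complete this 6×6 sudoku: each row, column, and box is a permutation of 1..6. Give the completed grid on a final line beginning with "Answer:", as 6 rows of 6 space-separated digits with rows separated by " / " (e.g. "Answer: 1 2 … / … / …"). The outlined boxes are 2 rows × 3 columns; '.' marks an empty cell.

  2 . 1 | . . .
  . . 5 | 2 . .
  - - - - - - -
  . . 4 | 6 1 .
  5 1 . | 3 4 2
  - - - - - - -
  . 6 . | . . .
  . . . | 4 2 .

Step 1. [r6c3∈{3}] r6c3's peers cover all but 3, so r6c3=3.
Step 2. [r2c6∈{1,3,4,6}] in row 2, 1 fits only at r2c6, so r2c6=1.
Step 3. [r1c6∈{3,4,5,6}] col 6 places 4 nowhere but r1c6. So r1c6=4.
Step 4. [r1c2∈{3}] r1c2 is down to just 3 ⇒ r1c2=3.
Step 5. [r5c1∈{1,4}] r5c1 is the only open cell in row 5 admitting 4 ⇒ r5c1=4.
Step 6. [r5c6∈{3,5}] col 6 places 3 nowhere but r5c6. So r5c6=3.
Step 7. [r5c5∈{5}] r5c5 has the single candidate 5 ⇒ r5c5=5.
Step 8. [r1c5∈{6}] r1c5 is down to just 6, so r1c5=6.
Step 9. [r5c4∈{1}] nothing but 1 survives at r5c4, so r5c4=1.
Step 10. [r3c1∈{3}] only 3 remains possible at r3c1. So r3c1=3.
Step 11. [r4c3∈{6}] only 6 remains possible at r4c3 ⇒ r4c3=6.
Step 12. [r3c6∈{5}] r3c6 is down to just 5. So r3c6=5.
Step 13. [r6c1∈{1}] r6c1 has the single candidate 1, so r6c1=1.
Step 14. [r6c6∈{6}] nothing but 6 survives at r6c6. So r6c6=6.
Step 15. [r2c1∈{6}] nothing but 6 survives at r2c1. So r2c1=6.
Step 16. [r2c5∈{3}] only 3 remains possible at r2c5 ⇒ r2c5=3.
Step 17. [r1c4∈{5}] nothing but 5 survives at r1c4 ⇒ r1c4=5.
Step 18. [r5c3∈{2}] r5c3 is down to just 2, so r5c3=2.
Step 19. [r2c2∈{4}] nothing but 4 survives at r2c2 ⇒ r2c2=4.
Step 20. [r3c2∈{2}] r3c2's peers cover all but 2. So r3c2=2.
Step 21. [r6c2∈{5}] r6c2's peers cover all but 5, so r6c2=5.

Answer: 2 3 1 5 6 4 / 6 4 5 2 3 1 / 3 2 4 6 1 5 / 5 1 6 3 4 2 / 4 6 2 1 5 3 / 1 5 3 4 2 6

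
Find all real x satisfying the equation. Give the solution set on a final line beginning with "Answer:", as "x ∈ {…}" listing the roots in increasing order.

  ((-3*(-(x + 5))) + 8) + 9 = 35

Step 1. [((-3*(-(x + 5))) + 8) + 9 = 35] subtract 9: x sits inside (… + 9). So sub: (-3*(-(x + 5))) + 8 = 26.
Step 2. [(-3*(-(x + 5))) + 8 = 26] peel the +8: subtract 8 from each side, so sub: -3*(-(x + 5)) = 18.
Step 3. [-3*(-(x + 5)) = 18] -3·(inner) — divide through by -3. So div: -(x + 5) = -6.
Step 4. [-(x + 5) = -6] LHS negated; negate both sides, so neg: x + 5 = 6.
Step 5. [x + 5 = 6] the outer +5 inverts by subtracting 5, so sub: x = 1.

Answer: x ∈ {1}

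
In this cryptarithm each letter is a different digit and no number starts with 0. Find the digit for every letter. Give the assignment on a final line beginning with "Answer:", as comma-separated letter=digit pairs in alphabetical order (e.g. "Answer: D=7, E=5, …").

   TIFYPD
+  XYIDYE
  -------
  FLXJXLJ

Step 1. [col 1: D + E ≡ J (mod 10)] column 1 (D + E ≡ J (mod 10), carry-in 0) doesn't pin D yet; pick D=6 and continue ⇒ D=6.
Step 2. [col 1: D + E ≡ J (mod 10)] column 1 (D + E ≡ J (mod 10), carry-in 0) doesn't pin E yet; pick E=3 and continue. So E=3.
Step 3. [col 1: D + E ≡ J (mod 10)] column 1: given D=6, E=3, carry-in 0, and digits 3,6 already taken and all letters distinct, D+E≡J (mod 10) forces J=9, so J=9.
Step 4. [col 2: P + Y ≡ L (mod 10)] column 2 (P + Y ≡ L (mod 10), carry-in 0) doesn't pin Y yet; pick Y=8 and continue ⇒ Y=8.
Step 5. [col 2: P + Y ≡ L (mod 10)] several values work for P in column 2 (P + Y ≡ L (mod 10), carry-in 0); try P=2, so P=2.
Step 6. [F] F is the leading digit of a 7-digit sum of two 6-digit numbers; the final carry is exactly 1 ⇒ F=1.
Step 7. [col 2: P + Y ≡ L (mod 10)] from column 2 (P=2, Y=8, carry-in 0, digits 1,2,3,6,8,9 already taken and all letters distinct): L must equal 0. So L=0.
Step 8. [col 3: Y + D ≡ X (mod 10)] in column 3 we have Y+D≡X with carry-in 1; given Y=8, D=6 and digits 0,1,2,3,6,8,9 already taken and all letters distinct, that pins X to 5. So X=5.
Step 9. [col 4: F + I ≡ J (mod 10)] in column 4 we have F+I≡J with carry-in 1; given F=1, J=9 and digits 0,1,2,3,5,6,8,9 already taken and all letters distinct, that pins I to 7, so I=7.
Step 10. [col 6: T + X ≡ L (mod 10)] column 6 reads T+X+carry(1)=L with X=5, L=0; with digits 0,1,2,3,5,6,7,8,9 already taken and all letters distinct, the only value for T is 4. So T=4.

Answer: D=6, E=3, F=1, I=7, J=9, L=0, P=2, T=4, X=5, Y=8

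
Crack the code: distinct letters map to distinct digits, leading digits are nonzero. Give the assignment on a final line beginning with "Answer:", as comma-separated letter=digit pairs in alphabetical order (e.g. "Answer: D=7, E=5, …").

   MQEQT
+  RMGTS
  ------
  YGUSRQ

Step 1. [col 1: T + S ≡ Q (mod 10)] no forcing yet in column 1 (carry-in 0); Q=2 is free and consistent — try it. So Q=2.
Step 2. [Y] the sum has 6 digits but both addends have 5; that extra leading digit Y is the final carry, namely 1. So Y=1.
Step 3. [col 1: T + S ≡ Q (mod 10)] column 1 (T + S ≡ Q (mod 10), carry-in 0) doesn't pin T yet; pick T=3 and continue. So T=3.
Step 4. [col 1: T + S ≡ Q (mod 10)] column 1: given T=3, Q=2, carry-in 0, and digits 1,2,3 already taken and all letters distinct, T+S≡Q (mod 10) forces S=9 ⇒ S=9.
Step 5. [col 2: Q + T ≡ R (mod 10)] column 2: given Q=2, T=3, carry-in 1, and digits 1,2,3,9 already taken and all letters distinct, Q+T≡R (mod 10) forces R=6. So R=6.
Step 6. [col 3: E + G ≡ S (mod 10)] E=4 is one option consistent with column 3 (E + G ≡ S (mod 10), carry-in 0) — take it ⇒ E=4.
Step 7. [col 3: E + G ≡ S (mod 10)] column 3 reads E+G+carry(0)=S with E=4, S=9; with digits 1,2,3,4,6,9 already taken and all letters distinct, the only value for G is 5, so G=5.
Step 8. [col 4: Q + M ≡ U (mod 10)] from column 4 (Q=2, carry-in 0, digits 1,2,3,4,5,6,9 already taken and all letters distinct): U must equal 0. So U=0.
Step 9. [col 4: Q + M ≡ U (mod 10)] in column 4 we have Q+M≡U with carry-in 0; given Q=2, U=0 and digits 0,1,2,3,4,5,6,9 already taken and all letters distinct, that pins M to 8 ⇒ M=8.

Answer: E=4, G=5, M=8, Q=2, R=6, S=9, T=3, U=0, Y=1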